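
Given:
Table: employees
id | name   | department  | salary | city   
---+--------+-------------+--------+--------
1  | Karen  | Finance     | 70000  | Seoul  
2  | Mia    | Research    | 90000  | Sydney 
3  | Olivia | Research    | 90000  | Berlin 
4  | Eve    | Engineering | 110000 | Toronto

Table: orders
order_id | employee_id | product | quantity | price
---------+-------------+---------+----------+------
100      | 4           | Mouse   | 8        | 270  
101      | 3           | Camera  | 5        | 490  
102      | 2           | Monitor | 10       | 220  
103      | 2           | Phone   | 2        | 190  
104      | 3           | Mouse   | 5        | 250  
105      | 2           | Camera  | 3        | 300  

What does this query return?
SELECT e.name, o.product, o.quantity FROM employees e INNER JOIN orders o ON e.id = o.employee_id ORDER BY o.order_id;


Joining employees.id = orders.employee_id:
  employee Eve (id=4) -> order Mouse
  employee Olivia (id=3) -> order Camera
  employee Mia (id=2) -> order Monitor
  employee Mia (id=2) -> order Phone
  employee Olivia (id=3) -> order Mouse
  employee Mia (id=2) -> order Camera


6 rows:
Eve, Mouse, 8
Olivia, Camera, 5
Mia, Monitor, 10
Mia, Phone, 2
Olivia, Mouse, 5
Mia, Camera, 3


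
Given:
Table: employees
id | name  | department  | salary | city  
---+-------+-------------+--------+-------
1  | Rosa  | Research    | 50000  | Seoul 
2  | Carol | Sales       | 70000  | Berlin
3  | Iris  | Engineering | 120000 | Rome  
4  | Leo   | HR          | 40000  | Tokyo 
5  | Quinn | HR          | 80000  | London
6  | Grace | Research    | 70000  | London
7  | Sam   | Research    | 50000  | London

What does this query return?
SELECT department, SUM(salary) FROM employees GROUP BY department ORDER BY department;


Summing salary within each department:
  Engineering: 120000 = 120000
  HR: 40000 + 80000 = 120000
  Research: 50000 + 70000 + 50000 = 170000
  Sales: 70000 = 70000


4 groups:
Engineering, 120000
HR, 120000
Research, 170000
Sales, 70000


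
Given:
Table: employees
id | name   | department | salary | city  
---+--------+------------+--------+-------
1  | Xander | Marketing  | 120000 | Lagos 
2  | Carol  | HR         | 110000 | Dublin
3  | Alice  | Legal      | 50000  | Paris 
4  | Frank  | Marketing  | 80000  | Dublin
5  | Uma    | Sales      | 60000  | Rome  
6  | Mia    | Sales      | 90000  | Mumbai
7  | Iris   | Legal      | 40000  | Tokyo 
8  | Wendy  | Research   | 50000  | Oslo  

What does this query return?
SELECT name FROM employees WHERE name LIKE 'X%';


LIKE 'X%' matches names starting with 'X'
Matching: 1

1 rows:
Xander


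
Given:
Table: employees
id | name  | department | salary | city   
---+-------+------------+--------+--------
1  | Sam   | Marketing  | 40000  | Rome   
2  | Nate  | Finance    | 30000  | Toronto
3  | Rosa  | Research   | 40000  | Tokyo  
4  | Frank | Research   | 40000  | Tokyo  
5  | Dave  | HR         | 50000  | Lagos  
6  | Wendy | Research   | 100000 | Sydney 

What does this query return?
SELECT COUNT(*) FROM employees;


COUNT(*) counts all rows

6


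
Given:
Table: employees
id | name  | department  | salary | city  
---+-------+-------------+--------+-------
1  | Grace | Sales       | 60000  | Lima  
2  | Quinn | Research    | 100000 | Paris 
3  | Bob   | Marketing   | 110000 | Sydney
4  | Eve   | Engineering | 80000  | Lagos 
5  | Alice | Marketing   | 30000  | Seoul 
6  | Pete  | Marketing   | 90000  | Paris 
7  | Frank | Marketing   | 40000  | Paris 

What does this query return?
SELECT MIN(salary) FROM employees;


Salaries: 60000, 100000, 110000, 80000, 30000, 90000, 40000
MIN = 30000

30000


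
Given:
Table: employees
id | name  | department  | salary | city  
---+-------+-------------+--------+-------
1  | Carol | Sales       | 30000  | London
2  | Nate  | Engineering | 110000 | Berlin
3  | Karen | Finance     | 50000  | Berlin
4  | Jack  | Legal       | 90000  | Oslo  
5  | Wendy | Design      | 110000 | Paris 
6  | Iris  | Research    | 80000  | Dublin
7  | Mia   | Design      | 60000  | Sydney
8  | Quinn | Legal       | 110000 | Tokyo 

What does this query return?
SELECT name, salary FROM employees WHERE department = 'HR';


Filtering: department = 'HR'
Matching rows: 0

Empty result set (0 rows)


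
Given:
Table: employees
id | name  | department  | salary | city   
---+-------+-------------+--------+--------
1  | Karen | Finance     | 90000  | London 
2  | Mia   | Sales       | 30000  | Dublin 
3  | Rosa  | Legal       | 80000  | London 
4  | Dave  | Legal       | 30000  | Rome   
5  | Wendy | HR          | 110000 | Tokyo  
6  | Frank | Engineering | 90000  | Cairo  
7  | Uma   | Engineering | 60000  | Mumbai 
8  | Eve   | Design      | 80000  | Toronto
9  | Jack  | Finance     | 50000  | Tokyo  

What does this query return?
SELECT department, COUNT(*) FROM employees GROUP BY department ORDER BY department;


Assigning each row to its department group:
  Karen -> Finance
  Mia -> Sales
  Rosa -> Legal
  Dave -> Legal
  Wendy -> HR
  Frank -> Engineering
  Uma -> Engineering
  Eve -> Design
  Jack -> Finance


6 groups:
Design, 1
Engineering, 2
Finance, 2
HR, 1
Legal, 2
Sales, 1


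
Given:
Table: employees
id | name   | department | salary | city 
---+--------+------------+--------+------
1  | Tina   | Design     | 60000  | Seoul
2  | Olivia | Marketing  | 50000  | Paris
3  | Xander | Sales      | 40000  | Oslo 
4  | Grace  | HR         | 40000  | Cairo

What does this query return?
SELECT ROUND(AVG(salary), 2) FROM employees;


SUM(salary) = 190000
COUNT = 4
ROUND(AVG, 2) = ROUND(190000 / 4, 2) = 47500.0

47500.0


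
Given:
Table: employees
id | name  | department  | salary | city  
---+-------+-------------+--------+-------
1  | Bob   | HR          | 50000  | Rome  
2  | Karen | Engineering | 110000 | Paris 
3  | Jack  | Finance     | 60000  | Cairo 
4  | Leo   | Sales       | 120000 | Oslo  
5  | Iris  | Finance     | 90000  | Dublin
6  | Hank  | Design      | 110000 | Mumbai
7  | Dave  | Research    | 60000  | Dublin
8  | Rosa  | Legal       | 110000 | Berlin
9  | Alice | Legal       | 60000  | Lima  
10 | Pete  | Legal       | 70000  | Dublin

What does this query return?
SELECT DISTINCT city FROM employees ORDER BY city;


All 'city' values (row order): Rome, Paris, Cairo, Oslo, Dublin, Mumbai, Dublin, Berlin, Lima, Dublin
Removing duplicates leaves 8 unique value(s).

8 values:
Berlin
Cairo
Dublin
Lima
Mumbai
Oslo
Paris
Rome


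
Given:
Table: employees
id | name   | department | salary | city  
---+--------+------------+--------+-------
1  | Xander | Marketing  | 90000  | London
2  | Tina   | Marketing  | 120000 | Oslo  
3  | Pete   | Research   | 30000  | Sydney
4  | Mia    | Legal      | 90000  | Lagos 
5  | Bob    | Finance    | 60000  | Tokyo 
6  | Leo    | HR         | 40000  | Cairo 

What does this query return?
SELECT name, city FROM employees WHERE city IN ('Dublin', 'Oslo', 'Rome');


Filtering: city IN ('Dublin', 'Oslo', 'Rome')
Matching: 1 rows

1 rows:
Tina, Oslo


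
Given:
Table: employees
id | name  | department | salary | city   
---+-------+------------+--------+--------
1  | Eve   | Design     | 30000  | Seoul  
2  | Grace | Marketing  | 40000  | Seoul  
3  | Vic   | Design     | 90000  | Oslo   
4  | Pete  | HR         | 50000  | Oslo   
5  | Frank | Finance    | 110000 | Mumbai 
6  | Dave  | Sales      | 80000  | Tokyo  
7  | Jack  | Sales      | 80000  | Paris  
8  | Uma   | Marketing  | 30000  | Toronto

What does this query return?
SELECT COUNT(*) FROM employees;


COUNT(*) counts all rows

8


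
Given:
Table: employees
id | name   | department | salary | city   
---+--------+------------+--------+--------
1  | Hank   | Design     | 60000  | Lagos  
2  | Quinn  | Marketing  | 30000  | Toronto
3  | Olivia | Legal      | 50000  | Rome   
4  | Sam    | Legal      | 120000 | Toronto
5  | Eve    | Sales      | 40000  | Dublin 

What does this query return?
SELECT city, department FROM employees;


Projecting columns: city, department

5 rows:
Lagos, Design
Toronto, Marketing
Rome, Legal
Toronto, Legal
Dublin, Sales


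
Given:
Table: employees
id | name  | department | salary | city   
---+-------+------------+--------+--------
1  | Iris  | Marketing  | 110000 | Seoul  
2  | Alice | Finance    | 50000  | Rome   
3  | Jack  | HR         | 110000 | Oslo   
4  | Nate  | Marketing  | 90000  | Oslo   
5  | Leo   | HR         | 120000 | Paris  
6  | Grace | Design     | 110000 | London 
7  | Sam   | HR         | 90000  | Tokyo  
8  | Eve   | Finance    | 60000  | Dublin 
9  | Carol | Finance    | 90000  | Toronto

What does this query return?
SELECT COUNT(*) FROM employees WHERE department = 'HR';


Counting rows where department = 'HR'
  Jack -> MATCH
  Leo -> MATCH
  Sam -> MATCH


3


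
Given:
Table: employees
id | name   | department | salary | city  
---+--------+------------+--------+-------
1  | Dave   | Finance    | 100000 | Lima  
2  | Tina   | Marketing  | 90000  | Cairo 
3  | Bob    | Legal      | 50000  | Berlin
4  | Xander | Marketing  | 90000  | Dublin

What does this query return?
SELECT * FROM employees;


SELECT * returns all 4 rows with all columns

4 rows:
1, Dave, Finance, 100000, Lima
2, Tina, Marketing, 90000, Cairo
3, Bob, Legal, 50000, Berlin
4, Xander, Marketing, 90000, Dublin


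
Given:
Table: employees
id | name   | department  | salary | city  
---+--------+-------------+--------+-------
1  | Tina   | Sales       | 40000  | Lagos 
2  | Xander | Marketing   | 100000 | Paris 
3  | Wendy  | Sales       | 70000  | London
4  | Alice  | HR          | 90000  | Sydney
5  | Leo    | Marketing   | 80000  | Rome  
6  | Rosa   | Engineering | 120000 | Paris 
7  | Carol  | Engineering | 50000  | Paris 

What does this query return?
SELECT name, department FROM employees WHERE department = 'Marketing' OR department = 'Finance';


Filtering: department = 'Marketing' OR 'Finance'
Matching: 2 rows

2 rows:
Xander, Marketing
Leo, Marketing


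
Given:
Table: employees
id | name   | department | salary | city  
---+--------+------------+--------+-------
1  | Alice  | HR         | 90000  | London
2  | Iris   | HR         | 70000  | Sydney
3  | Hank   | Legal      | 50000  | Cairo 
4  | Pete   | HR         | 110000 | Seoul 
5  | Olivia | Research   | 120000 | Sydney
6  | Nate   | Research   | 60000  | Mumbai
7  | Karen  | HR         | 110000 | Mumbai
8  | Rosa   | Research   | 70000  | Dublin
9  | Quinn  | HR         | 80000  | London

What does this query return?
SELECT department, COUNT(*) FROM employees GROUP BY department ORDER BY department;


Assigning each row to its department group:
  Alice -> HR
  Iris -> HR
  Hank -> Legal
  Pete -> HR
  Olivia -> Research
  Nate -> Research
  Karen -> HR
  Rosa -> Research
  Quinn -> HR


3 groups:
HR, 5
Legal, 1
Research, 3


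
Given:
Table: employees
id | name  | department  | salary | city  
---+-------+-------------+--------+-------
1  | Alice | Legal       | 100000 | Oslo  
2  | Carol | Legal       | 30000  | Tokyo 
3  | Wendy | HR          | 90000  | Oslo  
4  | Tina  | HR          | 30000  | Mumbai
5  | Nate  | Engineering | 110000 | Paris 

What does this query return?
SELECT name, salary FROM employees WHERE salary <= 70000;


Filtering: salary <= 70000
Matching: 2 rows

2 rows:
Carol, 30000
Tina, 30000


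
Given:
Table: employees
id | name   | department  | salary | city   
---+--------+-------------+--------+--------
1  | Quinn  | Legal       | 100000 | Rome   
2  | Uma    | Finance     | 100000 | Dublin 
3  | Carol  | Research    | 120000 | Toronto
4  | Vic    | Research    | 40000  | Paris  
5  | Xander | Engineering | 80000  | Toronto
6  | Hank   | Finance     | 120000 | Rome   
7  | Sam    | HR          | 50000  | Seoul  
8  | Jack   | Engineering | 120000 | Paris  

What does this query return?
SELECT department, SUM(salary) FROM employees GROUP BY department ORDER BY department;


Summing salary within each department:
  Engineering: 80000 + 120000 = 200000
  Finance: 100000 + 120000 = 220000
  HR: 50000 = 50000
  Legal: 100000 = 100000
  Research: 120000 + 40000 = 160000


5 groups:
Engineering, 200000
Finance, 220000
HR, 50000
Legal, 100000
Research, 160000


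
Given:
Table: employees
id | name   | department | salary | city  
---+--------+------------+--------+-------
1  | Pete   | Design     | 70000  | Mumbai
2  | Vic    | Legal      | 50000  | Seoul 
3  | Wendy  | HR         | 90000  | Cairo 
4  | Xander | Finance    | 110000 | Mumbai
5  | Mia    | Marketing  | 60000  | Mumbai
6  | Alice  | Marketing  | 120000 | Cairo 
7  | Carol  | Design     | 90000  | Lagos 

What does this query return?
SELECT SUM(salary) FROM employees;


SUM(salary) = 70000 + 50000 + 90000 + 110000 + 60000 + 120000 + 90000 = 590000

590000


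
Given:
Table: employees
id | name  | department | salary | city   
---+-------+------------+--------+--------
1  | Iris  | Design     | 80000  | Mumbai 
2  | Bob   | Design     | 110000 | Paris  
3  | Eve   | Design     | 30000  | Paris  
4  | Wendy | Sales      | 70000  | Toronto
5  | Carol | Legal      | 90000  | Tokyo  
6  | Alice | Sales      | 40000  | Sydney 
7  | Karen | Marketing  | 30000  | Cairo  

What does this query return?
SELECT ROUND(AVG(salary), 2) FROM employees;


SUM(salary) = 450000
COUNT = 7
ROUND(AVG, 2) = ROUND(450000 / 7, 2) = 64285.71

64285.71


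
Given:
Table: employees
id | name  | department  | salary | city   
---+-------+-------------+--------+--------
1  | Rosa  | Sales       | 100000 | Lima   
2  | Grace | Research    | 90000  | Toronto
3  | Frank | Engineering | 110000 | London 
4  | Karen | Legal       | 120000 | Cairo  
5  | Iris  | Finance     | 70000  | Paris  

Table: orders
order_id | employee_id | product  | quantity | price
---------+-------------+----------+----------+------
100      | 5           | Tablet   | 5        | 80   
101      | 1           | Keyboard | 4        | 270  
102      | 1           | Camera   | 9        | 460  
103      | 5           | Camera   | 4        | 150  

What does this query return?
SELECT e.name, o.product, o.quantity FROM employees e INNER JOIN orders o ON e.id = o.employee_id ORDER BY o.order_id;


Joining employees.id = orders.employee_id:
  employee Iris (id=5) -> order Tablet
  employee Rosa (id=1) -> order Keyboard
  employee Rosa (id=1) -> order Camera
  employee Iris (id=5) -> order Camera


4 rows:
Iris, Tablet, 5
Rosa, Keyboard, 4
Rosa, Camera, 9
Iris, Camera, 4


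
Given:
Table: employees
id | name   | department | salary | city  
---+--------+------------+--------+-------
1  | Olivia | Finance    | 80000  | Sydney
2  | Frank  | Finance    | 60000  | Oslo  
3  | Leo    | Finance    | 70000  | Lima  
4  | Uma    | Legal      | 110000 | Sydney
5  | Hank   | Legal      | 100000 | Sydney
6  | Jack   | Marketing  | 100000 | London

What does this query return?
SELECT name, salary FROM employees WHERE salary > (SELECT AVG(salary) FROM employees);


Subquery: AVG(salary) = 86666.67
Filtering: salary > 86666.67
  Uma (110000) -> MATCH
  Hank (100000) -> MATCH
  Jack (100000) -> MATCH


3 rows:
Uma, 110000
Hank, 100000
Jack, 100000


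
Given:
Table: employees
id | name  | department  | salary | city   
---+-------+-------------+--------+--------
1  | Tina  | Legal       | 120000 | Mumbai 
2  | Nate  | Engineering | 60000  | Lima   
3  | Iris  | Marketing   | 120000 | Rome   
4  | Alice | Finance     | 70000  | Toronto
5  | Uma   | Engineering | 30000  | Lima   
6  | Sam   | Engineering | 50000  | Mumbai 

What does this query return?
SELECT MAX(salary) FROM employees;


Salaries: 120000, 60000, 120000, 70000, 30000, 50000
MAX = 120000

120000


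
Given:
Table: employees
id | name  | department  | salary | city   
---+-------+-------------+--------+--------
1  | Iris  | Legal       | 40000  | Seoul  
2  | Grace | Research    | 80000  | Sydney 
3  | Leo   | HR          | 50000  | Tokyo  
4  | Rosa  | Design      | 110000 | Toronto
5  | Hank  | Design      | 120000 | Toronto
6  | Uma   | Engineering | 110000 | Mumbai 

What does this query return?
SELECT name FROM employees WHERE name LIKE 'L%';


LIKE 'L%' matches names starting with 'L'
Matching: 1

1 rows:
Leo


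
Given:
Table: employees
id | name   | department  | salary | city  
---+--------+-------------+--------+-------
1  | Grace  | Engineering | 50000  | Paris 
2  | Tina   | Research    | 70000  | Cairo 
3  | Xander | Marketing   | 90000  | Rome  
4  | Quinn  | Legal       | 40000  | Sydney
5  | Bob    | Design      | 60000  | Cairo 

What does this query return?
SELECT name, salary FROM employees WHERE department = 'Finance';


Filtering: department = 'Finance'
Matching rows: 0

Empty result set (0 rows)


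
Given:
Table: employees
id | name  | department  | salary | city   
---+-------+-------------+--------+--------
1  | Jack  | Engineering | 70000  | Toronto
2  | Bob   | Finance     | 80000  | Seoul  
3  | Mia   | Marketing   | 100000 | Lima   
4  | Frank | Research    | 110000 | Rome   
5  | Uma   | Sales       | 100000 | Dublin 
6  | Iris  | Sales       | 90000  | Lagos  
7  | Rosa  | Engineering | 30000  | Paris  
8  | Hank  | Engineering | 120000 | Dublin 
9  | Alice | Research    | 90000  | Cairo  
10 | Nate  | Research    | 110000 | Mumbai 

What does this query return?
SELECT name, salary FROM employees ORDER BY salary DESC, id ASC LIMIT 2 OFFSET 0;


Sort by salary DESC (id ASC tiebreak), then skip 0 and take 2
Rows 1 through 2

2 rows:
Hank, 120000
Frank, 110000


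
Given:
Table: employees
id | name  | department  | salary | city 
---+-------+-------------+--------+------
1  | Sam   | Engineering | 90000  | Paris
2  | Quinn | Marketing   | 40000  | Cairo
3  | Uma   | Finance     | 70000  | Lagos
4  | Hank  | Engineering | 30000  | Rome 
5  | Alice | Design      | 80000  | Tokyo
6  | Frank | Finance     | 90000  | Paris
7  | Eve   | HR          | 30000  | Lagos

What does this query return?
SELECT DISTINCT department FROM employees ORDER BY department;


All 'department' values (row order): Engineering, Marketing, Finance, Engineering, Design, Finance, HR
Removing duplicates leaves 5 unique value(s).

5 values:
Design
Engineering
Finance
HR
Marketing


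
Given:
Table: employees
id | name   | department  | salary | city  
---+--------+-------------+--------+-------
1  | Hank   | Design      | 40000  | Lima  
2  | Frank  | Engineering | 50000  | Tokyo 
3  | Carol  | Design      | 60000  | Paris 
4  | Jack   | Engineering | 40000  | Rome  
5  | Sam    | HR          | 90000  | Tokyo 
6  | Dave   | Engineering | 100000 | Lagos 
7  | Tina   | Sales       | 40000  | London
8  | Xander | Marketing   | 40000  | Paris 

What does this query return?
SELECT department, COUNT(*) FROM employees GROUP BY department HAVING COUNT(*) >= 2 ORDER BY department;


Groups with count >= 2:
  Design: 2 -> PASS
  Engineering: 3 -> PASS
  HR: 1 -> filtered out
  Marketing: 1 -> filtered out
  Sales: 1 -> filtered out


2 groups:
Design, 2
Engineering, 3


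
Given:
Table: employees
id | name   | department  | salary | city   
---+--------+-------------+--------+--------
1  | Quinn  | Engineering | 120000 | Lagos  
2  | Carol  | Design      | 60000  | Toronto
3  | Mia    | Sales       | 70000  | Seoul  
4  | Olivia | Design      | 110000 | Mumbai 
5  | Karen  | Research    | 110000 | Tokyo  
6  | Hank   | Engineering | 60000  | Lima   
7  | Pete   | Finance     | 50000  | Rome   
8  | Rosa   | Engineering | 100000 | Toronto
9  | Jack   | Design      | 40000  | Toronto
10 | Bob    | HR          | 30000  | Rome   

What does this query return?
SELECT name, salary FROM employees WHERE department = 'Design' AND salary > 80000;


Filtering: department = 'Design' AND salary > 80000
Matching: 1 rows

1 rows:
Olivia, 110000


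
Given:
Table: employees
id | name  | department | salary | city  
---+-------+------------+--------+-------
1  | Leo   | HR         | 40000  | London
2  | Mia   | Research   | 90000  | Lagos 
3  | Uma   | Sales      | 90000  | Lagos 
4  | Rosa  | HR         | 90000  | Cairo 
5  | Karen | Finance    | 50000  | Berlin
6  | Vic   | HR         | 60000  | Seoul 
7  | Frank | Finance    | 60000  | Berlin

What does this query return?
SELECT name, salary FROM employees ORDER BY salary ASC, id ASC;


Sorting by salary ASC, then id ASC for ties

7 rows:
Leo, 40000
Karen, 50000
Vic, 60000
Frank, 60000
Mia, 90000
Uma, 90000
Rosa, 90000


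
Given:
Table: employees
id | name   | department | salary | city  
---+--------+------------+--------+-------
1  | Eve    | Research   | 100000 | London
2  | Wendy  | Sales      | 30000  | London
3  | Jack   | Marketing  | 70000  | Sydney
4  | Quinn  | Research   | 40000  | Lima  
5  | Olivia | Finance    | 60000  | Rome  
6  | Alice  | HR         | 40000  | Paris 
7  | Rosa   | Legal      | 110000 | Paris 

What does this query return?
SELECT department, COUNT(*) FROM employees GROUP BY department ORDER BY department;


Assigning each row to its department group:
  Eve -> Research
  Wendy -> Sales
  Jack -> Marketing
  Quinn -> Research
  Olivia -> Finance
  Alice -> HR
  Rosa -> Legal


6 groups:
Finance, 1
HR, 1
Legal, 1
Marketing, 1
Research, 2
Sales, 1


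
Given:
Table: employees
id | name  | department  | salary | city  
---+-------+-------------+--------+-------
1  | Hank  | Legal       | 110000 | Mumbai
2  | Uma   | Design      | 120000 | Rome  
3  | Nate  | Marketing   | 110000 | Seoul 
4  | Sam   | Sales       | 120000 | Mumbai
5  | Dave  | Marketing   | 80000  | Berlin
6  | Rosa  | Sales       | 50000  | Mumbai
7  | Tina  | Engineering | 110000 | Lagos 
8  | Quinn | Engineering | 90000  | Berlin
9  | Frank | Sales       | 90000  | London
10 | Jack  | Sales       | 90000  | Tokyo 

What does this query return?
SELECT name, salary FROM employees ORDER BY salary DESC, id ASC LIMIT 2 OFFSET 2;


Sort by salary DESC (id ASC tiebreak), then skip 2 and take 2
Rows 3 through 4

2 rows:
Hank, 110000
Nate, 110000


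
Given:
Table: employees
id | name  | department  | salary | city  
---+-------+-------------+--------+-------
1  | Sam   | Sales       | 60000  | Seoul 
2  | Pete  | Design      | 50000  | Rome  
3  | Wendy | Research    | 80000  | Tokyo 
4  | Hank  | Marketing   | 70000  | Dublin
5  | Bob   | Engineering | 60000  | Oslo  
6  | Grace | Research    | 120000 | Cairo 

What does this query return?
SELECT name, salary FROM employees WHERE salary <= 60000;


Filtering: salary <= 60000
Matching: 3 rows

3 rows:
Sam, 60000
Pete, 50000
Bob, 60000


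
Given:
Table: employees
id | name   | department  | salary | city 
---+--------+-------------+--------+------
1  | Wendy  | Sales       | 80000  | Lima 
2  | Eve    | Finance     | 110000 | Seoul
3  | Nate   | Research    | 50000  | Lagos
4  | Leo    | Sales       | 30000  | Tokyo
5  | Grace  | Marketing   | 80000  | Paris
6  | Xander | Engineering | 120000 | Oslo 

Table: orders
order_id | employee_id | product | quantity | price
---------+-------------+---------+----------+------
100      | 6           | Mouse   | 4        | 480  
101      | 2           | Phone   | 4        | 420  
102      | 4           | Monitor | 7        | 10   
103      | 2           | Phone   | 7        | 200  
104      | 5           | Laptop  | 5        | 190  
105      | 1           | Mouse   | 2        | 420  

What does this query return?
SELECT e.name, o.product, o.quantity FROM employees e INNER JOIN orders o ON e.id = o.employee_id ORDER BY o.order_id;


Joining employees.id = orders.employee_id:
  employee Xander (id=6) -> order Mouse
  employee Eve (id=2) -> order Phone
  employee Leo (id=4) -> order Monitor
  employee Eve (id=2) -> order Phone
  employee Grace (id=5) -> order Laptop
  employee Wendy (id=1) -> order Mouse


6 rows:
Xander, Mouse, 4
Eve, Phone, 4
Leo, Monitor, 7
Eve, Phone, 7
Grace, Laptop, 5
Wendy, Mouse, 2


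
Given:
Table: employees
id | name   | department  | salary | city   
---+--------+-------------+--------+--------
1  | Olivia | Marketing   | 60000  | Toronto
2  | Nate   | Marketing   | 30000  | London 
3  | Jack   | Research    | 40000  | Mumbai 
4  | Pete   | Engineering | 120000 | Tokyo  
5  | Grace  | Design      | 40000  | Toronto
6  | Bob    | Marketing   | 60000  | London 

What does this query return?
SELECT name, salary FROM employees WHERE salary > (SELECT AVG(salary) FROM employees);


Subquery: AVG(salary) = 58333.33
Filtering: salary > 58333.33
  Olivia (60000) -> MATCH
  Pete (120000) -> MATCH
  Bob (60000) -> MATCH


3 rows:
Olivia, 60000
Pete, 120000
Bob, 60000


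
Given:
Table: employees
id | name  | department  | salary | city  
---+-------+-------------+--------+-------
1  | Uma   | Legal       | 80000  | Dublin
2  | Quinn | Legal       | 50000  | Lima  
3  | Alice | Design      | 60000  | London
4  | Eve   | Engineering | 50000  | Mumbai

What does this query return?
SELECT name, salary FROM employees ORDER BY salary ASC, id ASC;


Sorting by salary ASC, then id ASC for ties

4 rows:
Quinn, 50000
Eve, 50000
Alice, 60000
Uma, 80000


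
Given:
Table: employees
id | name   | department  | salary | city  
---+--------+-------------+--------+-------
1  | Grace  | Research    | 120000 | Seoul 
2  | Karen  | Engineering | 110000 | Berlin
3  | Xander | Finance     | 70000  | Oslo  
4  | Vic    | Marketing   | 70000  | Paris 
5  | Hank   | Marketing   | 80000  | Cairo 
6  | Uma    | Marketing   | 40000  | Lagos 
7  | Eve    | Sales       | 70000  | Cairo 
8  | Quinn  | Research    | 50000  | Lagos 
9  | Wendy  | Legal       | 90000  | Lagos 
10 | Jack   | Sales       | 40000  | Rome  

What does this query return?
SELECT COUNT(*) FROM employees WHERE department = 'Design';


Counting rows where department = 'Design'


0


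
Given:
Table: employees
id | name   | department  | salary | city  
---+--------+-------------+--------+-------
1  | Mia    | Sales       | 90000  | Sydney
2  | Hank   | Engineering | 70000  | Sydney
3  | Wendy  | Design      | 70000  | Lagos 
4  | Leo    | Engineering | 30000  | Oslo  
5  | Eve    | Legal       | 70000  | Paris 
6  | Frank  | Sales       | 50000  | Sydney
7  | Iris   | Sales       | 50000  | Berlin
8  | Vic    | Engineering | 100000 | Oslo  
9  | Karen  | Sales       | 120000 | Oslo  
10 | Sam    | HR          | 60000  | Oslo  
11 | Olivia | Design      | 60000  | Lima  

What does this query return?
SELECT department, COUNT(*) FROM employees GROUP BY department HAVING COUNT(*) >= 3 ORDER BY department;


Groups with count >= 3:
  Engineering: 3 -> PASS
  Sales: 4 -> PASS
  Design: 2 -> filtered out
  HR: 1 -> filtered out
  Legal: 1 -> filtered out


2 groups:
Engineering, 3
Sales, 4


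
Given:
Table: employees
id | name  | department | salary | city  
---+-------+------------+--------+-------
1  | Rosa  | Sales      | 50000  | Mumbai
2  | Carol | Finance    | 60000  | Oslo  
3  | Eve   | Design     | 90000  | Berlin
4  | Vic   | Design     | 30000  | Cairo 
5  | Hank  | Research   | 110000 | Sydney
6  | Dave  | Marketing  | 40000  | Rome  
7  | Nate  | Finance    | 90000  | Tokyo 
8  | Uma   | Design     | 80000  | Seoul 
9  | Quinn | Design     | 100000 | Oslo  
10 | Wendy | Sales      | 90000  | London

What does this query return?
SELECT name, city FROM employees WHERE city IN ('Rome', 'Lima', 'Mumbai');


Filtering: city IN ('Rome', 'Lima', 'Mumbai')
Matching: 2 rows

2 rows:
Rosa, Mumbai
Dave, Rome


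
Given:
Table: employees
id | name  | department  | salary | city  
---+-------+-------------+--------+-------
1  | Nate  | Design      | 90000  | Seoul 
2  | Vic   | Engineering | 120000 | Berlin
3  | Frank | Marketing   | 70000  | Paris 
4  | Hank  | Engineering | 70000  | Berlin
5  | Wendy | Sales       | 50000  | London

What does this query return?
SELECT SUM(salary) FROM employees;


SUM(salary) = 90000 + 120000 + 70000 + 70000 + 50000 = 400000

400000


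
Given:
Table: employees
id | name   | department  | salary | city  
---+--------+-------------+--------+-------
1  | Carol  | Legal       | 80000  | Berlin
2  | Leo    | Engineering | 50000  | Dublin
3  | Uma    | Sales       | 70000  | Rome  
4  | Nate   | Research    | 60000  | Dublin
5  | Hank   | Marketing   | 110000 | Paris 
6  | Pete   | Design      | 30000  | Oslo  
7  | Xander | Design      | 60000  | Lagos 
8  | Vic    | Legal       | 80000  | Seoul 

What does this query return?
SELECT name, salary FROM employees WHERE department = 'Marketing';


Filtering: department = 'Marketing'
Matching rows: 1

1 rows:
Hank, 110000


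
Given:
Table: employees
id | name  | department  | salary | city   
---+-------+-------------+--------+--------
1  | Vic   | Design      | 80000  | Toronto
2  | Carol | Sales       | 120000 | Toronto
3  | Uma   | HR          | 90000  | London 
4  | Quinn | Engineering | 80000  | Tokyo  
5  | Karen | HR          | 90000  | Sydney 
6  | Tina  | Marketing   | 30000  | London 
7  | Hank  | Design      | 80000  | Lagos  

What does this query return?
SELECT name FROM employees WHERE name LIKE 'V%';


LIKE 'V%' matches names starting with 'V'
Matching: 1

1 rows:
Vic


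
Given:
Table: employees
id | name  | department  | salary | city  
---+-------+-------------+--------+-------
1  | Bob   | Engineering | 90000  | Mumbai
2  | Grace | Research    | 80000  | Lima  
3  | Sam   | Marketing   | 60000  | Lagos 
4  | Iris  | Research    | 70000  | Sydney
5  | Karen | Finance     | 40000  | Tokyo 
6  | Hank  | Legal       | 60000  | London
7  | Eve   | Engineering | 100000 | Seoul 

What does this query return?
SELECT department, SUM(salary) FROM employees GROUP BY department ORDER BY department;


Summing salary within each department:
  Engineering: 90000 + 100000 = 190000
  Finance: 40000 = 40000
  Legal: 60000 = 60000
  Marketing: 60000 = 60000
  Research: 80000 + 70000 = 150000


5 groups:
Engineering, 190000
Finance, 40000
Legal, 60000
Marketing, 60000
Research, 150000


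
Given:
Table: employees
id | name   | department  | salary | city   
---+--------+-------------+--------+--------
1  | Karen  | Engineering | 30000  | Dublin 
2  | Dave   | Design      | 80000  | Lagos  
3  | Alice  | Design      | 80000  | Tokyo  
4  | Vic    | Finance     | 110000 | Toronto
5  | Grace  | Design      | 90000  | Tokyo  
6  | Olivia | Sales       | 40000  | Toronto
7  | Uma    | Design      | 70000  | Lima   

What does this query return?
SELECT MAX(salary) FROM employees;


Salaries: 30000, 80000, 80000, 110000, 90000, 40000, 70000
MAX = 110000

110000


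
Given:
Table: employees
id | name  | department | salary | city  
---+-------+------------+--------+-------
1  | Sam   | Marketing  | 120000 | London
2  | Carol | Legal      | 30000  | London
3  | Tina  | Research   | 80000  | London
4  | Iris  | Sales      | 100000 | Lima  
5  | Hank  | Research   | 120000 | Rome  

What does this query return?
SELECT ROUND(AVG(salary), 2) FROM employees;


SUM(salary) = 450000
COUNT = 5
ROUND(AVG, 2) = ROUND(450000 / 5, 2) = 90000.0

90000.0


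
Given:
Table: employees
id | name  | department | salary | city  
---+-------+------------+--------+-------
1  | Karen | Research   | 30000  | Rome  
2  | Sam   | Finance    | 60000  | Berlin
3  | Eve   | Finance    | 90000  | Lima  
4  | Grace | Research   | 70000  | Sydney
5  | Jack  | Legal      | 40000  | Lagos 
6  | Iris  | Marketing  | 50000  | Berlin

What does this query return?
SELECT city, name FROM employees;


Projecting columns: city, name

6 rows:
Rome, Karen
Berlin, Sam
Lima, Eve
Sydney, Grace
Lagos, Jack
Berlin, Iris


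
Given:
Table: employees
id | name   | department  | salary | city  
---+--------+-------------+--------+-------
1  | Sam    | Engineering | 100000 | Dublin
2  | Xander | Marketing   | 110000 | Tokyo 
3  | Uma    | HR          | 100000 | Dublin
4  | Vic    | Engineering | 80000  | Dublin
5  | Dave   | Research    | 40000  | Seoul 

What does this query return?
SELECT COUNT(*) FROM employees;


COUNT(*) counts all rows

5


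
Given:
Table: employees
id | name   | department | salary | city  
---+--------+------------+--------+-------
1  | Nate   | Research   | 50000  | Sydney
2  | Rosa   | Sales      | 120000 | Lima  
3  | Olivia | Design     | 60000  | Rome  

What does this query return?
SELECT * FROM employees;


SELECT * returns all 3 rows with all columns

3 rows:
1, Nate, Research, 50000, Sydney
2, Rosa, Sales, 120000, Lima
3, Olivia, Design, 60000, Rome


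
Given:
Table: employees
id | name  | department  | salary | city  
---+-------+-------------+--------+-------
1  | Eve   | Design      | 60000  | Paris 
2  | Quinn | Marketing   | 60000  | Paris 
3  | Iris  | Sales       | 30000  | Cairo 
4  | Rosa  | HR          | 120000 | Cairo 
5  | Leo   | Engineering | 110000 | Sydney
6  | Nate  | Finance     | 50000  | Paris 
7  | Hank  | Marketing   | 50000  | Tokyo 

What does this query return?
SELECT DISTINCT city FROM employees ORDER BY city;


All 'city' values (row order): Paris, Paris, Cairo, Cairo, Sydney, Paris, Tokyo
Removing duplicates leaves 4 unique value(s).

4 values:
Cairo
Paris
Sydney
Tokyo


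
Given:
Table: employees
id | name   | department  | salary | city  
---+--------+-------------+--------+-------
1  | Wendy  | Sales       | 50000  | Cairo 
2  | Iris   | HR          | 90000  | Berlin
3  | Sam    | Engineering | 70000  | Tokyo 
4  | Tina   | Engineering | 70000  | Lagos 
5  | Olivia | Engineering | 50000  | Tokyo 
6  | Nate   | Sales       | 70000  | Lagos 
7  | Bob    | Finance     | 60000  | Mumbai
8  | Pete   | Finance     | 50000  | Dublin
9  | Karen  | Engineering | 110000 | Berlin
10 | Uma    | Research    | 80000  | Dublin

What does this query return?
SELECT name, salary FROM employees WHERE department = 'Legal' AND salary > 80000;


Filtering: department = 'Legal' AND salary > 80000
Matching: 0 rows

Empty result set (0 rows)


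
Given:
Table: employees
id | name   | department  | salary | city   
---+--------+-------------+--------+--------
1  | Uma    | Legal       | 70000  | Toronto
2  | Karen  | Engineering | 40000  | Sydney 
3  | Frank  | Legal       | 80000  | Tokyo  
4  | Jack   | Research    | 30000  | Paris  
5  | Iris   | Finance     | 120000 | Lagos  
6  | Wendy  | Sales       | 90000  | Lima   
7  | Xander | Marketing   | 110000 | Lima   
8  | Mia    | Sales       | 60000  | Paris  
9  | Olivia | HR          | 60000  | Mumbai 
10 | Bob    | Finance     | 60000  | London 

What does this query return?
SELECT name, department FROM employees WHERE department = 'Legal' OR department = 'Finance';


Filtering: department = 'Legal' OR 'Finance'
Matching: 4 rows

4 rows:
Uma, Legal
Frank, Legal
Iris, Finance
Bob, Finance


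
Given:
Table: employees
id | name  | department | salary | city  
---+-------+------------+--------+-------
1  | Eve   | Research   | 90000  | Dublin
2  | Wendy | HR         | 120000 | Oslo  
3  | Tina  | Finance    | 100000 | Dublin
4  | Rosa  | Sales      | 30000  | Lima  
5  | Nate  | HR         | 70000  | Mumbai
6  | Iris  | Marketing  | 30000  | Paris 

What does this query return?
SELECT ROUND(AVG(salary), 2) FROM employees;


SUM(salary) = 440000
COUNT = 6
ROUND(AVG, 2) = ROUND(440000 / 6, 2) = 73333.33

73333.33


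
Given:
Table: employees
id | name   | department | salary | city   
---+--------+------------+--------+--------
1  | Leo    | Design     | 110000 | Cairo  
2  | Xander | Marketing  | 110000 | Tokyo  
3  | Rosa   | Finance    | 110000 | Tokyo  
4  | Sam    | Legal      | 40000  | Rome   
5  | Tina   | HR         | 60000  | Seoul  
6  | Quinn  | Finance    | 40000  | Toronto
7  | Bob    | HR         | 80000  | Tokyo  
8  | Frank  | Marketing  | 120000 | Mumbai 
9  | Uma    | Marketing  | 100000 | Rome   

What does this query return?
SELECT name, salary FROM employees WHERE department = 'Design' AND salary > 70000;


Filtering: department = 'Design' AND salary > 70000
Matching: 1 rows

1 rows:
Leo, 110000


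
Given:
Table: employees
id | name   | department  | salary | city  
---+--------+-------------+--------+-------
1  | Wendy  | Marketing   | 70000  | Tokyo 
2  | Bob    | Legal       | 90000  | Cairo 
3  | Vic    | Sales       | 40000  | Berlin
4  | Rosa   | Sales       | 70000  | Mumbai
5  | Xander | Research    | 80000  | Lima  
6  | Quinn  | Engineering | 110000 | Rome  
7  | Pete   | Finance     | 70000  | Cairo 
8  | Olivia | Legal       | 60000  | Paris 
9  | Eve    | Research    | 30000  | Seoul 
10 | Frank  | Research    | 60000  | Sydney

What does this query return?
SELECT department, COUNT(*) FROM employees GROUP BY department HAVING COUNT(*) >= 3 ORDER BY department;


Groups with count >= 3:
  Research: 3 -> PASS
  Engineering: 1 -> filtered out
  Finance: 1 -> filtered out
  Legal: 2 -> filtered out
  Marketing: 1 -> filtered out
  Sales: 2 -> filtered out


1 groups:
Research, 3


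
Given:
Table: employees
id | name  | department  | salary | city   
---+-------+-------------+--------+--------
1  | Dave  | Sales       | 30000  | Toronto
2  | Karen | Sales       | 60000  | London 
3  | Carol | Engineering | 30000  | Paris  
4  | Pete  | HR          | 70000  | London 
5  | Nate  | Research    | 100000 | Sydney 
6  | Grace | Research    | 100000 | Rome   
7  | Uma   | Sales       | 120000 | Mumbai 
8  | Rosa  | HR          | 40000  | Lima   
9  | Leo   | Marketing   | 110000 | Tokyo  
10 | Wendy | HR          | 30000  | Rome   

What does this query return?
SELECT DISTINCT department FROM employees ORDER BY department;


All 'department' values (row order): Sales, Sales, Engineering, HR, Research, Research, Sales, HR, Marketing, HR
Removing duplicates leaves 5 unique value(s).

5 values:
Engineering
HR
Marketing
Research
Sales


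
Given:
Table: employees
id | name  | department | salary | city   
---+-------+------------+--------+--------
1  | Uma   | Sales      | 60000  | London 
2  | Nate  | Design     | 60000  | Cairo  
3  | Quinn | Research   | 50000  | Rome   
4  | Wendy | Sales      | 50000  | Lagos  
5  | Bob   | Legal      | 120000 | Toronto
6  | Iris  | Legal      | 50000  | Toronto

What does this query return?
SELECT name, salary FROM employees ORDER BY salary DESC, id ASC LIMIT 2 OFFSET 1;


Sort by salary DESC (id ASC tiebreak), then skip 1 and take 2
Rows 2 through 3

2 rows:
Uma, 60000
Nate, 60000


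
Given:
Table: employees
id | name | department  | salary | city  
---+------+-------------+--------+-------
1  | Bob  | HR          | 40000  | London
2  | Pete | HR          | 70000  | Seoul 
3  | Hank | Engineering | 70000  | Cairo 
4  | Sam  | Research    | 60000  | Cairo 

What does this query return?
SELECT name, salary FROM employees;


Projecting columns: name, salary

4 rows:
Bob, 40000
Pete, 70000
Hank, 70000
Sam, 60000


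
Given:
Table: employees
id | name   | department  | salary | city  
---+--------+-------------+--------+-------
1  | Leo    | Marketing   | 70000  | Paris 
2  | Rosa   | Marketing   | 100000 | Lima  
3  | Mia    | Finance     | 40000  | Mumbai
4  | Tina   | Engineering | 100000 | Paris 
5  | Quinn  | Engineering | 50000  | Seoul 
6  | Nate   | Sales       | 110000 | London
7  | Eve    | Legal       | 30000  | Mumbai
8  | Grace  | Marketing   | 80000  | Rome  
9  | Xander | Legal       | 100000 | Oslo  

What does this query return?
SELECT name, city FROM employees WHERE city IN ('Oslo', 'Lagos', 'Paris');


Filtering: city IN ('Oslo', 'Lagos', 'Paris')
Matching: 3 rows

3 rows:
Leo, Paris
Tina, Paris
Xander, Oslo


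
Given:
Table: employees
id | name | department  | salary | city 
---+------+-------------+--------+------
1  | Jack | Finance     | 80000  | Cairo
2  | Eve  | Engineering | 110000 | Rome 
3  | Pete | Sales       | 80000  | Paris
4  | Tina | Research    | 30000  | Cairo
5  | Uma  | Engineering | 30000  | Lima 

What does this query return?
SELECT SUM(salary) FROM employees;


SUM(salary) = 80000 + 110000 + 80000 + 30000 + 30000 = 330000

330000


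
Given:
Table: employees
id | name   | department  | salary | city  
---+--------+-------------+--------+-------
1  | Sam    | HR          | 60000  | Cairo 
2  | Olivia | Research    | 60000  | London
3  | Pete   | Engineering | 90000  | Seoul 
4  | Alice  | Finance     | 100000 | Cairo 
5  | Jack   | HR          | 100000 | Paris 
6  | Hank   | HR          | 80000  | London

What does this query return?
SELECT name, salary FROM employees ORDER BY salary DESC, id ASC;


Sorting by salary DESC, then id ASC for ties

6 rows:
Alice, 100000
Jack, 100000
Pete, 90000
Hank, 80000
Sam, 60000
Olivia, 60000
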